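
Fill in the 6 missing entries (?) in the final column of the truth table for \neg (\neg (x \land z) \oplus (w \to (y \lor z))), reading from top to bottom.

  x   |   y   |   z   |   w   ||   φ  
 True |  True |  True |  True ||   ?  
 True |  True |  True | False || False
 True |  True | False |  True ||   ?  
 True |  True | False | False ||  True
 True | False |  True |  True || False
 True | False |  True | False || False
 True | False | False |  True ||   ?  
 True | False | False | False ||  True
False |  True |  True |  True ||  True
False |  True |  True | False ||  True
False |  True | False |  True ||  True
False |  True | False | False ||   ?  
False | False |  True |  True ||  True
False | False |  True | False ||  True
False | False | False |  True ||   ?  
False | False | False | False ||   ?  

Row x=True, y=True, z=True, w=True: \neg (x \land z) = False, (w \to (y \lor z)) = True, (\neg (x \land z) \oplus (w \to (y \lor z))) = True, so the formula = False.
Row x=True, y=True, z=False, w=True: \neg (x \land z) = True, (w \to (y \lor z)) = True, (\neg (x \land z) \oplus (w \to (y \lor z))) = False, so the formula = True.
Row x=True, y=False, z=False, w=True: \neg (x \land z) = True, (w \to (y \lor z)) = False, (\neg (x \land z) \oplus (w \to (y \lor z))) = True, so the formula = False.
Row x=False, y=True, z=False, w=False: \neg (x \land z) = True, (w \to (y \lor z)) = True, (\neg (x \land z) \oplus (w \to (y \lor z))) = False, so the formula = True.
Row x=False, y=False, z=False, w=True: \neg (x \land z) = True, (w \to (y \lor z)) = False, (\neg (x \land z) \oplus (w \to (y \lor z))) = True, so the formula = False.
Row x=False, y=False, z=False, w=False: \neg (x \land z) = True, (w \to (y \lor z)) = True, (\neg (x \land z) \oplus (w \to (y \lor z))) = False, so the formula = True.

False, True, False, True, False, True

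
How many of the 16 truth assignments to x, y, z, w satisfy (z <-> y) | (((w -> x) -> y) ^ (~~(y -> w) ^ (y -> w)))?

13

x | y | z | w | (z <-> y) | (w -> x) | ((w -> x) -> y) | (y -> w) | ~(y -> w) | ~~(y -> w) | (~~(y -> w) ^ (y -> w)) | φ
- | - | - | - | --------- | -------- | --------------- | -------- | --------- | ---------- | ----------------------- | -
F | F | F | F |     T     |    T     |        F        |    T     |     F     |     T      |            F            | T
F | F | F | T |     T     |    F     |        T        |    T     |     F     |     T      |            F            | T
F | F | T | F |     F     |    T     |        F        |    T     |     F     |     T      |            F            | F
F | F | T | T |     F     |    F     |        T        |    T     |     F     |     T      |            F            | T
F | T | F | F |     F     |    T     |        T        |    F     |     T     |     F      |            F            | T
F | T | F | T |     F     |    F     |        T        |    T     |     F     |     T      |            F            | T
F | T | T | F |     T     |    T     |        T        |    F     |     T     |     F      |            F            | T
F | T | T | T |     T     |    F     |        T        |    T     |     F     |     T      |            F            | T
T | F | F | F |     T     |    T     |        F        |    T     |     F     |     T      |            F            | T
T | F | F | T |     T     |    T     |        F        |    T     |     F     |     T      |            F            | T
T | F | T | F |     F     |    T     |        F        |    T     |     F     |     T      |            F            | F
T | F | T | T |     F     |    T     |        F        |    T     |     F     |     T      |            F            | F
T | T | F | F |     F     |    T     |        T        |    F     |     T     |     F      |            F            | T
T | T | F | T |     F     |    T     |        T        |    T     |     F     |     T      |            F            | T
T | T | T | F |     T     |    T     |        T        |    F     |     T     |     F      |            F            | T
T | T | T | T |     T     |    T     |        T        |    T     |     F     |     T      |            F            | T
The formula is true on 13 of the 16 rows.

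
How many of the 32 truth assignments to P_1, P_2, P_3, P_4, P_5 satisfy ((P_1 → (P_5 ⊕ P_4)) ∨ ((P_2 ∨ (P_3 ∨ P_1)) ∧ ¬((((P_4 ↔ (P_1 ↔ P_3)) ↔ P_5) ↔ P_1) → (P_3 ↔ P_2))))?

P_1 | P_2 | P_3 | P_4 | P_5 || φ
 T  |  T  |  T  |  T  |  T  || F
 T  |  T  |  T  |  T  |  F  || T
 T  |  T  |  T  |  F  |  T  || T
 T  |  T  |  T  |  F  |  F  || F
 T  |  T  |  F  |  T  |  T  || F
 T  |  T  |  F  |  T  |  F  || T
 T  |  T  |  F  |  F  |  T  || T
 T  |  T  |  F  |  F  |  F  || F
 T  |  F  |  T  |  T  |  T  || T
 T  |  F  |  T  |  T  |  F  || T
 T  |  F  |  T  |  F  |  T  || T
 T  |  F  |  T  |  F  |  F  || T
 T  |  F  |  F  |  T  |  T  || F
 T  |  F  |  F  |  T  |  F  || T
 T  |  F  |  F  |  F  |  T  || T
 T  |  F  |  F  |  F  |  F  || F
 F  |  T  |  T  |  T  |  T  || T
 F  |  T  |  T  |  T  |  F  || T
 F  |  T  |  T  |  F  |  T  || T
 F  |  T  |  T  |  F  |  F  || T
 F  |  T  |  F  |  T  |  T  || T
 F  |  T  |  F  |  T  |  F  || T
 F  |  T  |  F  |  F  |  T  || T
 F  |  T  |  F  |  F  |  F  || T
 F  |  F  |  T  |  T  |  T  || T
 F  |  F  |  T  |  T  |  F  || T
 F  |  F  |  T  |  F  |  T  || T
 F  |  F  |  T  |  F  |  F  || T
 F  |  F  |  F  |  T  |  T  || T
 F  |  F  |  F  |  T  |  F  || T
 F  |  F  |  F  |  F  |  T  || T
 F  |  F  |  F  |  F  |  F  || T
The formula is true on 26 of the 32 rows.

26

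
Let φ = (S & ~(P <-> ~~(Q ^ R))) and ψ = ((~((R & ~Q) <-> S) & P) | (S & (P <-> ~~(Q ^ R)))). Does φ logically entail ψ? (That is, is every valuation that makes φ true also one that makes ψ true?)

no

P | Q | R | S || φ | ψ
0 | 0 | 0 | 0 || 0 | 0
0 | 0 | 0 | 1 || 0 | 1
0 | 0 | 1 | 0 || 0 | 0
0 | 0 | 1 | 1 || 1 | 0
0 | 1 | 0 | 0 || 0 | 0
0 | 1 | 0 | 1 || 1 | 0
0 | 1 | 1 | 0 || 0 | 0
0 | 1 | 1 | 1 || 0 | 1
1 | 0 | 0 | 0 || 0 | 0
1 | 0 | 0 | 1 || 1 | 1
1 | 0 | 1 | 0 || 0 | 1
1 | 0 | 1 | 1 || 0 | 1
1 | 1 | 0 | 0 || 0 | 0
1 | 1 | 0 | 1 || 0 | 1
1 | 1 | 1 | 0 || 0 | 0
1 | 1 | 1 | 1 || 1 | 1
At P=0, Q=0, R=1, S=1 we have φ true but ψ false, so φ does not entail ψ.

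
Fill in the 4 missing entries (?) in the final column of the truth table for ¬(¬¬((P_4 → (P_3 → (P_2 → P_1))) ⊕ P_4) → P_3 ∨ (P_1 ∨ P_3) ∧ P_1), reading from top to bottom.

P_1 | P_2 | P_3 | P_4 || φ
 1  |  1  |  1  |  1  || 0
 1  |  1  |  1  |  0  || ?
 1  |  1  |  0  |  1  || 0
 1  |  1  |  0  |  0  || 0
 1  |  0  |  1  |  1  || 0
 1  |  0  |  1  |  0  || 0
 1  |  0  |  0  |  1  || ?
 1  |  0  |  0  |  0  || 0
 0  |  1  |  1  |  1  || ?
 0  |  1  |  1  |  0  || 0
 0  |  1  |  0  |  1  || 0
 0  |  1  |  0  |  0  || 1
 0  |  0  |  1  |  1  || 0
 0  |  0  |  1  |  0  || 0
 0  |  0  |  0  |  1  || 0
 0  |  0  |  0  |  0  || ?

Row P_1=1, P_2=1, P_3=1, P_4=0: ¬¬((P_4 → (P_3 → (P_2 → P_1))) ⊕ P_4) = 1, (P_3 ∨ (P_1 ∨ P_3) ∧ P_1) = 1, (¬¬((P_4 → (P_3 → (P_2 → P_1))) ⊕ P_4) → P_3 ∨ (P_1 ∨ P_3) ∧ P_1) = 1, so the formula = 0.
Row P_1=1, P_2=0, P_3=0, P_4=1: ¬¬((P_4 → (P_3 → (P_2 → P_1))) ⊕ P_4) = 0, (P_3 ∨ (P_1 ∨ P_3) ∧ P_1) = 1, (¬¬((P_4 → (P_3 → (P_2 → P_1))) ⊕ P_4) → P_3 ∨ (P_1 ∨ P_3) ∧ P_1) = 1, so the formula = 0.
Row P_1=0, P_2=1, P_3=1, P_4=1: ¬¬((P_4 → (P_3 → (P_2 → P_1))) ⊕ P_4) = 1, (P_3 ∨ (P_1 ∨ P_3) ∧ P_1) = 1, (¬¬((P_4 → (P_3 → (P_2 → P_1))) ⊕ P_4) → P_3 ∨ (P_1 ∨ P_3) ∧ P_1) = 1, so the formula = 0.
Row P_1=0, P_2=0, P_3=0, P_4=0: ¬¬((P_4 → (P_3 → (P_2 → P_1))) ⊕ P_4) = 1, (P_3 ∨ (P_1 ∨ P_3) ∧ P_1) = 0, (¬¬((P_4 → (P_3 → (P_2 → P_1))) ⊕ P_4) → P_3 ∨ (P_1 ∨ P_3) ∧ P_1) = 0, so the formula = 1.

0, 0, 0, 1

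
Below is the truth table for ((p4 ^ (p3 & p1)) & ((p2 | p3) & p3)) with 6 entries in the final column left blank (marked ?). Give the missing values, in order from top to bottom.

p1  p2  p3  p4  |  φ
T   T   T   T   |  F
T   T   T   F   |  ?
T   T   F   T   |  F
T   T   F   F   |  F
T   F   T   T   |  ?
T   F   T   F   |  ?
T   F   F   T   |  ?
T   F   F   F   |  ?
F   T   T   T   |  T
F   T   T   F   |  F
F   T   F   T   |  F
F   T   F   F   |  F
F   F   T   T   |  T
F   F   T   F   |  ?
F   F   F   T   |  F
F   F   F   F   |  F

Row p1=T, p2=T, p3=T, p4=F: (p4 ^ (p3 & p1)) = T, ((p2 | p3) & p3) = T, so the formula = T.
Row p1=T, p2=F, p3=T, p4=T: (p4 ^ (p3 & p1)) = F, ((p2 | p3) & p3) = T, so the formula = F.
Row p1=T, p2=F, p3=T, p4=F: (p4 ^ (p3 & p1)) = T, ((p2 | p3) & p3) = T, so the formula = T.
Row p1=T, p2=F, p3=F, p4=T: (p4 ^ (p3 & p1)) = T, ((p2 | p3) & p3) = F, so the formula = F.
Row p1=T, p2=F, p3=F, p4=F: (p4 ^ (p3 & p1)) = F, ((p2 | p3) & p3) = F, so the formula = F.
Row p1=F, p2=F, p3=T, p4=F: (p4 ^ (p3 & p1)) = F, ((p2 | p3) & p3) = T, so the formula = F.

T, F, T, F, F, F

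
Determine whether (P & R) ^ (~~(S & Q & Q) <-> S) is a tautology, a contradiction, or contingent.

contingent

P | Q | R | S | φ
- | - | - | - | -
F | F | F | F | T
F | F | F | T | F
F | F | T | F | T
F | F | T | T | F
F | T | F | F | T
F | T | F | T | T
F | T | T | F | T
F | T | T | T | T
T | F | F | F | T
T | F | F | T | F
T | F | T | F | F
T | F | T | T | T
T | T | F | F | T
T | T | F | T | T
T | T | T | F | F
T | T | T | T | F
10 of 16 rows are T, so the formula is contingent.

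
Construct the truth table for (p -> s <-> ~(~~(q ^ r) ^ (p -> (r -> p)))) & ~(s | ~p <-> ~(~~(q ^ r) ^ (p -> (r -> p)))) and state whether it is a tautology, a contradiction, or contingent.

p  q  r  s  |  φ
F  F  F  F  |  F
F  F  F  T  |  F
F  F  T  F  |  F
F  F  T  T  |  F
F  T  F  F  |  F
F  T  F  T  |  F
F  T  T  F  |  F
F  T  T  T  |  F
T  F  F  F  |  F
T  F  F  T  |  F
T  F  T  F  |  F
T  F  T  T  |  F
T  T  F  F  |  F
T  T  F  T  |  F
T  T  T  F  |  F
T  T  T  T  |  F
Every row is F, so the formula is a contradiction.

contradiction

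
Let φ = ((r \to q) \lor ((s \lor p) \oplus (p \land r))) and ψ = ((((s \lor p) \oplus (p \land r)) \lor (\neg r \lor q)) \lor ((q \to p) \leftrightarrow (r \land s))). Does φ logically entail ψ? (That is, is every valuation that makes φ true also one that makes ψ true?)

yes

p  q  r  s  |  φ  ψ
F  F  F  F  |  T  T
F  F  F  T  |  T  T
F  F  T  F  |  F  F
F  F  T  T  |  T  T
F  T  F  F  |  T  T
F  T  F  T  |  T  T
F  T  T  F  |  T  T
F  T  T  T  |  T  T
T  F  F  F  |  T  T
T  F  F  T  |  T  T
T  F  T  F  |  F  F
T  F  T  T  |  F  T
T  T  F  F  |  T  T
T  T  F  T  |  T  T
T  T  T  F  |  T  T
T  T  T  T  |  T  T
In every row where φ is true, ψ is also true, so φ ⊨ ψ.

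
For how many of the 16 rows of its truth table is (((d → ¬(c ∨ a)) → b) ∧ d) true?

  a      b      c      d    |  (((d → ¬(c ∨ a)) → b) ∧ d)
 True   True   True   True  |             True           
 True   True   True  False  |            False           
 True   True  False   True  |             True           
 True   True  False  False  |            False           
 True  False   True   True  |             True           
 True  False   True  False  |            False           
 True  False  False   True  |             True           
 True  False  False  False  |            False           
False   True   True   True  |             True           
False   True   True  False  |            False           
False   True  False   True  |             True           
False   True  False  False  |            False           
False  False   True   True  |             True           
False  False   True  False  |            False           
False  False  False   True  |            False           
False  False  False  False  |            False           
The formula is true on 7 of the 16 rows.

7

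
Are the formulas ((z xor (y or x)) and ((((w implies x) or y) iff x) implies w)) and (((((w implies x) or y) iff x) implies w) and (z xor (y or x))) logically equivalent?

x | y | z | w || φ | ψ
F | F | F | F || F | F
F | F | F | T || F | F
F | F | T | F || T | T
F | F | T | T || T | T
F | T | F | F || T | T
F | T | F | T || T | T
F | T | T | F || F | F
F | T | T | T || F | F
T | F | F | F || F | F
T | F | F | T || T | T
T | F | T | F || F | F
T | F | T | T || F | F
T | T | F | F || F | F
T | T | F | T || T | T
T | T | T | F || F | F
T | T | T | T || F | F
The columns for φ and ψ agree on every row, so they are logically equivalent.

equivalent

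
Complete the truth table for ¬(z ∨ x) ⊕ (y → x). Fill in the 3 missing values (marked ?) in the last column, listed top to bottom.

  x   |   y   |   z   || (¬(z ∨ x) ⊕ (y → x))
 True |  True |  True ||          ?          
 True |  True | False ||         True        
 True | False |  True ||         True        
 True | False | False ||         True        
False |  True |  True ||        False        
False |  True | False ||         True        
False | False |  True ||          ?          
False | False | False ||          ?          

Row x=True, y=True, z=True: ¬(z ∨ x) = False, (y → x) = True, so (¬(z ∨ x) ⊕ (y → x)) = True.
Row x=False, y=False, z=True: ¬(z ∨ x) = False, (y → x) = True, so (¬(z ∨ x) ⊕ (y → x)) = True.
Row x=False, y=False, z=False: ¬(z ∨ x) = True, (y → x) = True, so (¬(z ∨ x) ⊕ (y → x)) = False.

True, True, False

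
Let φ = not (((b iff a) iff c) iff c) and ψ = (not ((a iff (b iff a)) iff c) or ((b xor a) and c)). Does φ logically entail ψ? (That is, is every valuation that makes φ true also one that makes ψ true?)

no

a  b  c  |  φ  ψ
F  F  F  |  F  F
F  F  T  |  F  T
F  T  F  |  T  T
F  T  T  |  T  T
T  F  F  |  T  F
T  F  T  |  T  T
T  T  F  |  F  T
T  T  T  |  F  F
At a=T, b=F, c=F we have φ true but ψ false, so φ does not entail ψ.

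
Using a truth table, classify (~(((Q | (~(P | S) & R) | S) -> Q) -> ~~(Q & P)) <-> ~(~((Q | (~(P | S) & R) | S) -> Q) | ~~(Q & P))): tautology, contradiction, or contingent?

tautology

  P      Q      R      S    |    φ  
 True   True   True   True  |   True
 True   True   True  False  |   True
 True   True  False   True  |   True
 True   True  False  False  |   True
 True  False   True   True  |   True
 True  False   True  False  |   True
 True  False  False   True  |   True
 True  False  False  False  |   True
False   True   True   True  |   True
False   True   True  False  |   True
False   True  False   True  |   True
False   True  False  False  |   True
False  False   True   True  |   True
False  False   True  False  |   True
False  False  False   True  |   True
False  False  False  False  |   True
Every row is True, so the formula is a tautology.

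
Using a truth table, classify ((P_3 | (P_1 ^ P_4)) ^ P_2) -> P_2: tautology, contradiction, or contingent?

contingent

P_1  P_2  P_3  P_4     (P_1 ^ P_4)  (P_3 | (P_1 ^ P_4))  ((P_3 | (P_1 ^ P_4)) ^ P_2)  φ
 T    T    T    T           F                T                        F               T
 T    T    T    F           T                T                        F               T
 T    T    F    T           F                F                        T               T
 T    T    F    F           T                T                        F               T
 T    F    T    T           F                T                        T               F
 T    F    T    F           T                T                        T               F
 T    F    F    T           F                F                        F               T
 T    F    F    F           T                T                        T               F
 F    T    T    T           T                T                        F               T
 F    T    T    F           F                T                        F               T
 F    T    F    T           T                T                        F               T
 F    T    F    F           F                F                        T               T
 F    F    T    T           T                T                        T               F
 F    F    T    F           F                T                        T               F
 F    F    F    T           T                T                        T               F
 F    F    F    F           F                F                        F               T
10 of 16 rows are T, so the formula is contingent.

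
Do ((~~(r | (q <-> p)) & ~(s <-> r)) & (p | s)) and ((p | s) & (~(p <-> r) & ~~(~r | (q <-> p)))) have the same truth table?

not equivalent

p | q | r | s || φ | ψ
T | T | T | T || F | F
T | T | T | F || T | F
T | T | F | T || T | T
T | T | F | F || F | T
T | F | T | T || F | F
T | F | T | F || T | F
T | F | F | T || F | T
T | F | F | F || F | T
F | T | T | T || F | F
F | T | T | F || F | F
F | T | F | T || F | F
F | T | F | F || F | F
F | F | T | T || F | T
F | F | T | F || F | F
F | F | F | T || T | F
F | F | F | F || F | F
The columns differ at p=T, q=T, r=T, s=F (φ=T, ψ=F), so they are not equivalent.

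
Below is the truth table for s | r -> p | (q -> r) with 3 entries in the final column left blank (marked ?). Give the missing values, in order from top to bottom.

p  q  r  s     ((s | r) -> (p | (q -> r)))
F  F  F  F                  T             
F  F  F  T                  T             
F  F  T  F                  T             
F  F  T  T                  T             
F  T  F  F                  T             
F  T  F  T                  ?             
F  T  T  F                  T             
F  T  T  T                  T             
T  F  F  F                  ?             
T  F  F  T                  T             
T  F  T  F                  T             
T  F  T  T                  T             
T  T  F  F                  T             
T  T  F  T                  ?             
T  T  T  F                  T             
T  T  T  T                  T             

F, T, T

Row p=F, q=T, r=F, s=T: (s | r) = T, (p | (q -> r)) = F, so ((s | r) -> (p | (q -> r))) = F.
Row p=T, q=F, r=F, s=F: (s | r) = F, (p | (q -> r)) = T, so ((s | r) -> (p | (q -> r))) = T.
Row p=T, q=T, r=F, s=T: (s | r) = T, (p | (q -> r)) = T, so ((s | r) -> (p | (q -> r))) = T.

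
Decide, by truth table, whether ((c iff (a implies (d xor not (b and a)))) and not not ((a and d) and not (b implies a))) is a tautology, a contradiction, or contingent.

contradiction

a | b | c | d | (b and a) | not (b and a) | (d xor not (b and a)) | (a and d) | (b implies a) | not (b implies a) | φ
- | - | - | - | --------- | ------------- | --------------------- | --------- | ------------- | ----------------- | -
F | F | F | F |     F     |       T       |           T           |     F     |       T       |         F         | F
F | F | F | T |     F     |       T       |           F           |     F     |       T       |         F         | F
F | F | T | F |     F     |       T       |           T           |     F     |       T       |         F         | F
F | F | T | T |     F     |       T       |           F           |     F     |       T       |         F         | F
F | T | F | F |     F     |       T       |           T           |     F     |       F       |         T         | F
F | T | F | T |     F     |       T       |           F           |     F     |       F       |         T         | F
F | T | T | F |     F     |       T       |           T           |     F     |       F       |         T         | F
F | T | T | T |     F     |       T       |           F           |     F     |       F       |         T         | F
T | F | F | F |     F     |       T       |           T           |     F     |       T       |         F         | F
T | F | F | T |     F     |       T       |           F           |     T     |       T       |         F         | F
T | F | T | F |     F     |       T       |           T           |     F     |       T       |         F         | F
T | F | T | T |     F     |       T       |           F           |     T     |       T       |         F         | F
T | T | F | F |     T     |       F       |           F           |     F     |       T       |         F         | F
T | T | F | T |     T     |       F       |           T           |     T     |       T       |         F         | F
T | T | T | F |     T     |       F       |           F           |     F     |       T       |         F         | F
T | T | T | T |     T     |       F       |           T           |     T     |       T       |         F         | F
Every row is F, so the formula is a contradiction.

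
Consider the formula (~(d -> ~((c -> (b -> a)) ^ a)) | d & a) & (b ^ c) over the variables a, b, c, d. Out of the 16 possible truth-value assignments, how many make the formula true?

a  b  c  d  |  (b -> a)  (c -> (b -> a))  ((c -> (b -> a)) ^ a)  ~((c -> (b -> a)) ^ a)  (d & a)  (b ^ c)  φ
F  F  F  F  |     T             T                   T                      F                F        F     F
F  F  F  T  |     T             T                   T                      F                F        F     F
F  F  T  F  |     T             T                   T                      F                F        T     F
F  F  T  T  |     T             T                   T                      F                F        T     T
F  T  F  F  |     F             T                   T                      F                F        T     F
F  T  F  T  |     F             T                   T                      F                F        T     T
F  T  T  F  |     F             F                   F                      T                F        F     F
F  T  T  T  |     F             F                   F                      T                F        F     F
T  F  F  F  |     T             T                   F                      T                F        F     F
T  F  F  T  |     T             T                   F                      T                T        F     F
T  F  T  F  |     T             T                   F                      T                F        T     F
T  F  T  T  |     T             T                   F                      T                T        T     T
T  T  F  F  |     T             T                   F                      T                F        T     F
T  T  F  T  |     T             T                   F                      T                T        T     T
T  T  T  F  |     T             T                   F                      T                F        F     F
T  T  T  T  |     T             T                   F                      T                T        F     F
The formula is true on 4 of the 16 rows.

4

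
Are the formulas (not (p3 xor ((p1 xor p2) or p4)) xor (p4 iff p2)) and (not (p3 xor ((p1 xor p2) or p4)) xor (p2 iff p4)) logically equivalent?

equivalent

  p1  |   p2  |   p3  |   p4  ||   φ   |   ψ  
False | False | False | False || False | False
False | False | False |  True || False | False
False | False |  True | False ||  True |  True
False | False |  True |  True ||  True |  True
False |  True | False | False || False | False
False |  True | False |  True ||  True |  True
False |  True |  True | False ||  True |  True
False |  True |  True |  True || False | False
 True | False | False | False ||  True |  True
 True | False | False |  True || False | False
 True | False |  True | False || False | False
 True | False |  True |  True ||  True |  True
 True |  True | False | False ||  True |  True
 True |  True | False |  True ||  True |  True
 True |  True |  True | False || False | False
 True |  True |  True |  True || False | False
The columns for φ and ψ agree on every row, so they are logically equivalent.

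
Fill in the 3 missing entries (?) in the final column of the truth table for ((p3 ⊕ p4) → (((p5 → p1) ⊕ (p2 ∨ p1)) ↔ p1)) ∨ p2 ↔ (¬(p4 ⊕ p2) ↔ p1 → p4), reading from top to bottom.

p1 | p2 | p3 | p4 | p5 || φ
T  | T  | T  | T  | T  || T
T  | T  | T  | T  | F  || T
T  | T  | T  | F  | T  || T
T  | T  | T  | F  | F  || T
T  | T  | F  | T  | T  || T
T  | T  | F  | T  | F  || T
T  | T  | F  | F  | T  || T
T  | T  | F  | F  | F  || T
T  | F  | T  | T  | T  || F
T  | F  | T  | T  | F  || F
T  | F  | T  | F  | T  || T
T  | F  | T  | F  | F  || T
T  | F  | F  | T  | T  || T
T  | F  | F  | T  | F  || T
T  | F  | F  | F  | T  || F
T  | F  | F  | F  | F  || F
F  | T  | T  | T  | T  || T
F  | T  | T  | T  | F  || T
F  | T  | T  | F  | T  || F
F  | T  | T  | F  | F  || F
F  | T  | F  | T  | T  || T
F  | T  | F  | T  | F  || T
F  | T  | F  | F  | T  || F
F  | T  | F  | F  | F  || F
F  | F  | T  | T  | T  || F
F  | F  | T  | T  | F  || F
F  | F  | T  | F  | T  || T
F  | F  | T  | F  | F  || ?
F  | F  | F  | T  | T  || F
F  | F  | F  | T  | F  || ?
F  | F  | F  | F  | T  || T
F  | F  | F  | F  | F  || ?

F, T, T

Row p1=F, p2=F, p3=T, p4=F, p5=F: (((p3 ⊕ p4) → (((p5 → p1) ⊕ (p2 ∨ p1)) ↔ p1)) ∨ p2) = F, (¬(p4 ⊕ p2) ↔ p1 → p4) = T, so the formula = F.
Row p1=F, p2=F, p3=F, p4=T, p5=F: (((p3 ⊕ p4) → (((p5 → p1) ⊕ (p2 ∨ p1)) ↔ p1)) ∨ p2) = F, (¬(p4 ⊕ p2) ↔ p1 → p4) = F, so the formula = T.
Row p1=F, p2=F, p3=F, p4=F, p5=F: (((p3 ⊕ p4) → (((p5 → p1) ⊕ (p2 ∨ p1)) ↔ p1)) ∨ p2) = T, (¬(p4 ⊕ p2) ↔ p1 → p4) = T, so the formula = T.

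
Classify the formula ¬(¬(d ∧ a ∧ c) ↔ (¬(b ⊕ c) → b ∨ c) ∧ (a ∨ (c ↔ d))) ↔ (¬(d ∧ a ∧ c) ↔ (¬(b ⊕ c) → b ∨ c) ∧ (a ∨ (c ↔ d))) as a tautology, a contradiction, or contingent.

a | b | c | d | (d ∧ a ∧ c) | ¬(d ∧ a ∧ c) | (b ⊕ c) | ¬(b ⊕ c) | (b ∨ c) | (¬(b ⊕ c) → (b ∨ c)) | (c ↔ d) | (a ∨ (c ↔ d)) | φ
- | - | - | - | ----------- | ------------ | ------- | -------- | ------- | -------------------- | ------- | ------------- | -
T | T | T | T |      T      |      F       |    F    |    T     |    T    |          T           |    T    |       T       | F
T | T | T | F |      F      |      T       |    F    |    T     |    T    |          T           |    F    |       T       | F
T | T | F | T |      F      |      T       |    T    |    F     |    T    |          T           |    F    |       T       | F
T | T | F | F |      F      |      T       |    T    |    F     |    T    |          T           |    T    |       T       | F
T | F | T | T |      T      |      F       |    T    |    F     |    T    |          T           |    T    |       T       | F
T | F | T | F |      F      |      T       |    T    |    F     |    T    |          T           |    F    |       T       | F
T | F | F | T |      F      |      T       |    F    |    T     |    F    |          F           |    F    |       T       | F
T | F | F | F |      F      |      T       |    F    |    T     |    F    |          F           |    T    |       T       | F
F | T | T | T |      F      |      T       |    F    |    T     |    T    |          T           |    T    |       T       | F
F | T | T | F |      F      |      T       |    F    |    T     |    T    |          T           |    F    |       F       | F
F | T | F | T |      F      |      T       |    T    |    F     |    T    |          T           |    F    |       F       | F
F | T | F | F |      F      |      T       |    T    |    F     |    T    |          T           |    T    |       T       | F
F | F | T | T |      F      |      T       |    T    |    F     |    T    |          T           |    T    |       T       | F
F | F | T | F |      F      |      T       |    T    |    F     |    T    |          T           |    F    |       F       | F
F | F | F | T |      F      |      T       |    F    |    T     |    F    |          F           |    F    |       F       | F
F | F | F | F |      F      |      T       |    F    |    T     |    F    |          F           |    T    |       T       | F
Every row is F, so the formula is a contradiction.

contradiction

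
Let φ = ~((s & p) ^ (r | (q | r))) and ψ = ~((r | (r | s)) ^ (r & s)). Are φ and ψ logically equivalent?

not equivalent

p  q  r  s  |  φ  ψ
T  T  T  T  |  T  T
T  T  T  F  |  F  F
T  T  F  T  |  T  F
T  T  F  F  |  F  T
T  F  T  T  |  T  T
T  F  T  F  |  F  F
T  F  F  T  |  F  F
T  F  F  F  |  T  T
F  T  T  T  |  F  T
F  T  T  F  |  F  F
F  T  F  T  |  F  F
F  T  F  F  |  F  T
F  F  T  T  |  F  T
F  F  T  F  |  F  F
F  F  F  T  |  T  F
F  F  F  F  |  T  T
The columns differ at p=T, q=T, r=F, s=T (φ=T, ψ=F), so they are not equivalent.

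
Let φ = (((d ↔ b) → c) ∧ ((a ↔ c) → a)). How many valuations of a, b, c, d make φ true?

10

a | b | c | d || φ
1 | 1 | 1 | 1 || 1
1 | 1 | 1 | 0 || 1
1 | 1 | 0 | 1 || 0
1 | 1 | 0 | 0 || 1
1 | 0 | 1 | 1 || 1
1 | 0 | 1 | 0 || 1
1 | 0 | 0 | 1 || 1
1 | 0 | 0 | 0 || 0
0 | 1 | 1 | 1 || 1
0 | 1 | 1 | 0 || 1
0 | 1 | 0 | 1 || 0
0 | 1 | 0 | 0 || 0
0 | 0 | 1 | 1 || 1
0 | 0 | 1 | 0 || 1
0 | 0 | 0 | 1 || 0
0 | 0 | 0 | 0 || 0
The formula is true on 10 of the 16 rows.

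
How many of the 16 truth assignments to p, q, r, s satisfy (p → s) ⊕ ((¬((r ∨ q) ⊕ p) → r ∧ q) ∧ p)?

p  q  r  s  |  (p → s)  (r ∨ q)  ((r ∨ q) ⊕ p)  ¬((r ∨ q) ⊕ p)  (r ∧ q)  (¬((r ∨ q) ⊕ p) → (r ∧ q))  φ
T  T  T  T  |     T        T           F              T            T                 T               F
T  T  T  F  |     F        T           F              T            T                 T               T
T  T  F  T  |     T        T           F              T            F                 F               T
T  T  F  F  |     F        T           F              T            F                 F               F
T  F  T  T  |     T        T           F              T            F                 F               T
T  F  T  F  |     F        T           F              T            F                 F               F
T  F  F  T  |     T        F           T              F            F                 T               F
T  F  F  F  |     F        F           T              F            F                 T               T
F  T  T  T  |     T        T           T              F            T                 T               T
F  T  T  F  |     T        T           T              F            T                 T               T
F  T  F  T  |     T        T           T              F            F                 T               T
F  T  F  F  |     T        T           T              F            F                 T               T
F  F  T  T  |     T        T           T              F            F                 T               T
F  F  T  F  |     T        T           T              F            F                 T               T
F  F  F  T  |     T        F           F              T            F                 F               T
F  F  F  F  |     T        F           F              T            F                 F               T
The formula is true on 12 of the 16 rows.

12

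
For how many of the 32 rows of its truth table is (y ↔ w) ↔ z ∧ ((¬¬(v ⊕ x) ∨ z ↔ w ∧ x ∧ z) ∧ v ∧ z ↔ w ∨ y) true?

x  y  z  w  v  |  φ
T  T  T  T  T  |  T
T  T  T  T  F  |  F
T  T  T  F  T  |  T
T  T  T  F  F  |  T
T  T  F  T  T  |  F
T  T  F  T  F  |  F
T  T  F  F  T  |  T
T  T  F  F  F  |  T
T  F  T  T  T  |  F
T  F  T  T  F  |  T
T  F  T  F  T  |  T
T  F  T  F  F  |  T
T  F  F  T  T  |  T
T  F  F  T  F  |  T
T  F  F  F  T  |  F
T  F  F  F  F  |  F
F  T  T  T  T  |  F
F  T  T  T  F  |  F
F  T  T  F  T  |  T
F  T  T  F  F  |  T
F  T  F  T  T  |  F
F  T  F  T  F  |  F
F  T  F  F  T  |  T
F  T  F  F  F  |  T
F  F  T  T  T  |  T
F  F  T  T  F  |  T
F  F  T  F  T  |  T
F  F  T  F  F  |  T
F  F  F  T  T  |  T
F  F  F  T  F  |  T
F  F  F  F  T  |  F
F  F  F  F  F  |  F
The formula is true on 20 of the 32 rows.

20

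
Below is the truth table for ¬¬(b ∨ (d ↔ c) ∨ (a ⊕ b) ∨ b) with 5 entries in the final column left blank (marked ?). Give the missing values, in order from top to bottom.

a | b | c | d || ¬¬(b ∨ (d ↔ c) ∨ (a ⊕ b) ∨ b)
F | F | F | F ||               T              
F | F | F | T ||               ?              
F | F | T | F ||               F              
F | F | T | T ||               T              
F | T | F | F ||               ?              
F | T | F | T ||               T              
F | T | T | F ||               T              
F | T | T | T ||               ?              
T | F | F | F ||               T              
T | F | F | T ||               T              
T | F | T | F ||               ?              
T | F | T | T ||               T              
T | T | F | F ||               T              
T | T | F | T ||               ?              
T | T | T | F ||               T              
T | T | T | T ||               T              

Row a=F, b=F, c=F, d=T: (b ∨ (d ↔ c) ∨ (a ⊕ b) ∨ b) = F, ¬(b ∨ (d ↔ c) ∨ (a ⊕ b) ∨ b) = T, so ¬¬(b ∨ (d ↔ c) ∨ (a ⊕ b) ∨ b) = F.
Row a=F, b=T, c=F, d=F: (b ∨ (d ↔ c) ∨ (a ⊕ b) ∨ b) = T, ¬(b ∨ (d ↔ c) ∨ (a ⊕ b) ∨ b) = F, so ¬¬(b ∨ (d ↔ c) ∨ (a ⊕ b) ∨ b) = T.
Row a=F, b=T, c=T, d=T: (b ∨ (d ↔ c) ∨ (a ⊕ b) ∨ b) = T, ¬(b ∨ (d ↔ c) ∨ (a ⊕ b) ∨ b) = F, so ¬¬(b ∨ (d ↔ c) ∨ (a ⊕ b) ∨ b) = T.
Row a=T, b=F, c=T, d=F: (b ∨ (d ↔ c) ∨ (a ⊕ b) ∨ b) = T, ¬(b ∨ (d ↔ c) ∨ (a ⊕ b) ∨ b) = F, so ¬¬(b ∨ (d ↔ c) ∨ (a ⊕ b) ∨ b) = T.
Row a=T, b=T, c=F, d=T: (b ∨ (d ↔ c) ∨ (a ⊕ b) ∨ b) = T, ¬(b ∨ (d ↔ c) ∨ (a ⊕ b) ∨ b) = F, so ¬¬(b ∨ (d ↔ c) ∨ (a ⊕ b) ∨ b) = T.

F, T, T, T, T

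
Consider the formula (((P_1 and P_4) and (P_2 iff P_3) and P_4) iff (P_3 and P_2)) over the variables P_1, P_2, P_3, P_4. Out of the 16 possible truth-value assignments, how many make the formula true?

P_1  P_2  P_3  P_4  |  (P_1 and P_4)  (P_2 iff P_3)  (P_3 and P_2)  φ
 1    1    1    1   |        1              1              1        1
 1    1    1    0   |        0              1              1        0
 1    1    0    1   |        1              0              0        1
 1    1    0    0   |        0              0              0        1
 1    0    1    1   |        1              0              0        1
 1    0    1    0   |        0              0              0        1
 1    0    0    1   |        1              1              0        0
 1    0    0    0   |        0              1              0        1
 0    1    1    1   |        0              1              1        0
 0    1    1    0   |        0              1              1        0
 0    1    0    1   |        0              0              0        1
 0    1    0    0   |        0              0              0        1
 0    0    1    1   |        0              0              0        1
 0    0    1    0   |        0              0              0        1
 0    0    0    1   |        0              1              0        1
 0    0    0    0   |        0              1              0        1
The formula is true on 12 of the 16 rows.

12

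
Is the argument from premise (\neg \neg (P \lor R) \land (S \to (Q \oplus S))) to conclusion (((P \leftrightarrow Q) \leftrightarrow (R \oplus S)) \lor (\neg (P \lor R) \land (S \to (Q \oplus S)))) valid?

P | Q | R | S || φ | ψ
F | F | F | F || F | T
F | F | F | T || F | T
F | F | T | F || T | T
F | F | T | T || T | F
F | T | F | F || F | T
F | T | F | T || F | F
F | T | T | F || T | F
F | T | T | T || F | T
T | F | F | F || T | T
T | F | F | T || T | F
T | F | T | F || T | F
T | F | T | T || T | T
T | T | F | F || T | F
T | T | F | T || F | T
T | T | T | F || T | T
T | T | T | T || F | F
At P=F, Q=F, R=T, S=T we have φ true but ψ false, so φ does not entail ψ.

no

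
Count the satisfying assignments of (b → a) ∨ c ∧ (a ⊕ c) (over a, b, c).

a  b  c  |  ((b → a) ∨ (c ∧ (a ⊕ c)))
T  T  T  |              T            
T  T  F  |              T            
T  F  T  |              T            
T  F  F  |              T            
F  T  T  |              T            
F  T  F  |              F            
F  F  T  |              T            
F  F  F  |              T            
The formula is true on 7 of the 8 rows.

7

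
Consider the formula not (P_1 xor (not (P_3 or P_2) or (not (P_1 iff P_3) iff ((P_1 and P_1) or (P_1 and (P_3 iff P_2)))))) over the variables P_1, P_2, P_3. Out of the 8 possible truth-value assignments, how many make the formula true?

4

P_1 | P_2 | P_3 | (P_3 or P_2) | not (P_3 or P_2) | (P_1 iff P_3) | not (P_1 iff P_3) | (P_1 and P_1) | (P_3 iff P_2) | (P_1 and (P_3 iff P_2)) | φ
--- | --- | --- | ------------ | ---------------- | ------------- | ----------------- | ------------- | ------------- | ----------------------- | -
 T  |  T  |  T  |      T       |        F         |       T       |         F         |       T       |       T       |            T            | F
 T  |  T  |  F  |      T       |        F         |       F       |         T         |       T       |       F       |            F            | T
 T  |  F  |  T  |      T       |        F         |       T       |         F         |       T       |       F       |            F            | F
 T  |  F  |  F  |      F       |        T         |       F       |         T         |       T       |       T       |            T            | T
 F  |  T  |  T  |      T       |        F         |       F       |         T         |       F       |       T       |            F            | T
 F  |  T  |  F  |      T       |        F         |       T       |         F         |       F       |       F       |            F            | F
 F  |  F  |  T  |      T       |        F         |       F       |         T         |       F       |       F       |            F            | T
 F  |  F  |  F  |      F       |        T         |       T       |         F         |       F       |       T       |            F            | F
The formula is true on 4 of the 8 rows.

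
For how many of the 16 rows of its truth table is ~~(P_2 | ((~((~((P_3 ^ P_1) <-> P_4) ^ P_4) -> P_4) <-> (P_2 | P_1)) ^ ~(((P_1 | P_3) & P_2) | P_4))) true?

 P_1    P_2    P_3    P_4   |    φ  
False  False  False  False  |  False
False  False  False   True  |   True
False  False   True  False  |   True
False  False   True   True  |   True
False   True  False  False  |   True
False   True  False   True  |   True
False   True   True  False  |   True
False   True   True   True  |   True
 True  False  False  False  |  False
 True  False  False   True  |  False
 True  False   True  False  |   True
 True  False   True   True  |  False
 True   True  False  False  |   True
 True   True  False   True  |   True
 True   True   True  False  |   True
 True   True   True   True  |   True
The formula is true on 12 of the 16 rows.

12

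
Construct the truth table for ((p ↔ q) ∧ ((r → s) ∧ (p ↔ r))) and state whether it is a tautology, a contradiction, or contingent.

contingent

  p      q      r      s    |  (p ↔ q)  (r → s)  (p ↔ r)  ((r → s) ∧ (p ↔ r))    φ  
 True   True   True   True  |    True     True     True           True          True
 True   True   True  False  |    True    False     True          False         False
 True   True  False   True  |    True     True    False          False         False
 True   True  False  False  |    True     True    False          False         False
 True  False   True   True  |   False     True     True           True         False
 True  False   True  False  |   False    False     True          False         False
 True  False  False   True  |   False     True    False          False         False
 True  False  False  False  |   False     True    False          False         False
False   True   True   True  |   False     True    False          False         False
False   True   True  False  |   False    False    False          False         False
False   True  False   True  |   False     True     True           True         False
False   True  False  False  |   False     True     True           True         False
False  False   True   True  |    True     True    False          False         False
False  False   True  False  |    True    False    False          False         False
False  False  False   True  |    True     True     True           True          True
False  False  False  False  |    True     True     True           True          True
3 of 16 rows are True, so the formula is contingent.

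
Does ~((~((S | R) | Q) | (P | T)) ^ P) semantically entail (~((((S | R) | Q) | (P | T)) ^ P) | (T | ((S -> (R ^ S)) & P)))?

P | Q | R | S | T || φ | ψ
T | T | T | T | T || T | T
T | T | T | T | F || T | T
T | T | T | F | T || T | T
T | T | T | F | F || T | T
T | T | F | T | T || T | T
T | T | F | T | F || T | T
T | T | F | F | T || T | T
T | T | F | F | F || T | T
T | F | T | T | T || T | T
T | F | T | T | F || T | T
T | F | T | F | T || T | T
T | F | T | F | F || T | T
T | F | F | T | T || T | T
T | F | F | T | F || T | T
T | F | F | F | T || T | T
T | F | F | F | F || T | T
F | T | T | T | T || F | T
F | T | T | T | F || T | F
F | T | T | F | T || F | T
F | T | T | F | F || T | F
F | T | F | T | T || F | T
F | T | F | T | F || T | F
F | T | F | F | T || F | T
F | T | F | F | F || T | F
F | F | T | T | T || F | T
F | F | T | T | F || T | F
F | F | T | F | T || F | T
F | F | T | F | F || T | F
F | F | F | T | T || F | T
F | F | F | T | F || T | F
F | F | F | F | T || F | T
F | F | F | F | F || F | T
At P=F, Q=T, R=T, S=T, T=F we have φ true but ψ false, so φ does not entail ψ.

no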